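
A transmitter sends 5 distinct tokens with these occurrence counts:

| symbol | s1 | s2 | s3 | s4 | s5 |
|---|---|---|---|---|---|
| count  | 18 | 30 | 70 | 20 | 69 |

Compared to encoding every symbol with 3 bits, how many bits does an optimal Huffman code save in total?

171

Fixed-length: 3 bits × 207 symbols = 621 bits.
Huffman merges:
s1(18) + s4(20) → 38
s2(30) + 38 → 68
68 + s5(69) → 137
s3(70) + 137 → 207
Huffman total = 38 + 68 + 137 + 207 = 450 bits.
Saving = 621 − 450 = 171 bits.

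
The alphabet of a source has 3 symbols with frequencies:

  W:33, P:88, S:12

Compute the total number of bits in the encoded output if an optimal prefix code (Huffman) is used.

Merge the two smallest weights repeatedly:
S(12) + W(33) → 45
45 + P(88) → 133
Total encoded bits = sum of merged weights = 45 + 133 = 178.

178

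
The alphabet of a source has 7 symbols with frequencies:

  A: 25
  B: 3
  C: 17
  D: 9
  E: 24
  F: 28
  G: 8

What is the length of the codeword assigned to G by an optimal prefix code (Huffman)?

Repeatedly merge the two smallest:
combine B(3), G(8) → 11
combine D(9), 11 → 20
combine C(17), 20 → 37
combine E(24), A(25) → 49
combine F(28), 37 → 65
combine 49, 65 → 114
G sits 5 levels below the root, so its codeword is 5 bits.

5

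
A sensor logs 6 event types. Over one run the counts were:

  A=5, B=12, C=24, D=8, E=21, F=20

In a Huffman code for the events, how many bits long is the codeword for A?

4

Huffman merges, smallest pair first:
combine A(5), D(8) → 13
combine B(12), 13 → 25
combine F(20), E(21) → 41
combine C(24), 25 → 49
combine 41, 49 → 90
A sits 4 levels below the root, so its codeword is 4 bits.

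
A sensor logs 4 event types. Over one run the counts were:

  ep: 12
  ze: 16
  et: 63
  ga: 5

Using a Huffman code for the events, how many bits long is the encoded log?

146

Build the Huffman tree bottom-up:
merge ga(5) and ep(12): 17
merge ze(16) and 17: 33
merge 33 and et(63): 96
Each symbol's bit-cost is frequency × depth; summing gives 146 bits (equivalently 17 + 33 + 96).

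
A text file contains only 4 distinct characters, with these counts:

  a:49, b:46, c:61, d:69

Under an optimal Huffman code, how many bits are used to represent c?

Repeatedly merge the two smallest:
b(46) + a(49) → 95
c(61) + d(69) → 130
95 + 130 → 225
c's leaf is at depth 2, giving a 2-bit codeword.

2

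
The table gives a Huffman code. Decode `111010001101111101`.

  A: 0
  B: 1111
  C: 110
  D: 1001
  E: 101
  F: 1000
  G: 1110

GFCBE

Read left to right; each codeword is recognised as soon as it completes (prefix code):
  1110→G | 1000→F | 110→C | 1111→B | 101→E
Decoded message: GFCBE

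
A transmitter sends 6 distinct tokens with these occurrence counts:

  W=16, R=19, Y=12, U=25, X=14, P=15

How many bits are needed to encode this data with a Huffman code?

Build the Huffman tree bottom-up:
merge Y(12) and X(14): 26
merge P(15) and W(16): 31
merge R(19) and U(25): 44
merge 26 and 31: 57
merge 44 and 57: 101
The encoded length is the sum of every internal node's weight: 26 + 31 + 44 + 57 + 101 = 259 bits.

259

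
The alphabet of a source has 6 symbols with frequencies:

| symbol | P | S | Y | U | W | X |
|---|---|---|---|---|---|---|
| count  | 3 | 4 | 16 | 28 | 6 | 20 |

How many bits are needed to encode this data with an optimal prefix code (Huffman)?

174

Greedily combine the two least-frequent nodes:
combine P(3), S(4) → 7
combine W(6), 7 → 13
combine 13, Y(16) → 29
combine X(20), U(28) → 48
combine 29, 48 → 77
Total encoded bits = sum of merged weights = 7 + 13 + 29 + 48 + 77 = 174.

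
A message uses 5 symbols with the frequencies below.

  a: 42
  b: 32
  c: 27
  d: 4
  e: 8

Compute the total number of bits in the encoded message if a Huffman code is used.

235

Greedily combine the two least-frequent nodes:
merge d(4) and e(8): 12
merge 12 and c(27): 39
merge b(32) and 39: 71
merge a(42) and 71: 113
Total encoded bits = sum of merged weights = 12 + 39 + 71 + 113 = 235.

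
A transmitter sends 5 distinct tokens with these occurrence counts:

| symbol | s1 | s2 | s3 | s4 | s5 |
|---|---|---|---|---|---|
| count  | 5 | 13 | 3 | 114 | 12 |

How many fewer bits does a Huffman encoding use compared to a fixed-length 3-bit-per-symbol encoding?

233

Fixed-length: 3 bits × 147 symbols = 441 bits.
Huffman merges:
s3(3) + s1(5) → 8
8 + s5(12) → 20
s2(13) + 20 → 33
33 + s4(114) → 147
Huffman total = 8 + 20 + 33 + 147 = 208 bits.
Saving = 441 − 208 = 233 bits.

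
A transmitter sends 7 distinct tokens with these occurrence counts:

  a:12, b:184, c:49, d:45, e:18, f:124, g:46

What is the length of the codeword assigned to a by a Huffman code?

5

Huffman merges, smallest pair first:
combine a(12), e(18) → 30
combine 30, d(45) → 75
combine g(46), c(49) → 95
combine 75, 95 → 170
combine f(124), 170 → 294
combine b(184), 294 → 478
The subtree containing a is merged 5 times, so code length = 5.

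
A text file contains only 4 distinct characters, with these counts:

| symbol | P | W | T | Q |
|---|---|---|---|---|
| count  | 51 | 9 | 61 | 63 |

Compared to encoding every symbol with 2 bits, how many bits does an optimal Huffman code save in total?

Fixed-length: 2 bits × 184 symbols = 368 bits.
Huffman merges:
combine W(9), P(51) → 60
combine 60, T(61) → 121
combine Q(63), 121 → 184
Huffman total = 60 + 121 + 184 = 365 bits.
Saving = 368 − 365 = 3 bits.

3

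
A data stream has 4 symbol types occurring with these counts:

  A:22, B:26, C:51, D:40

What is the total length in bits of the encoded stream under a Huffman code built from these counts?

275

Merge the two smallest weights repeatedly:
combine A(22), B(26) → 48
combine D(40), 48 → 88
combine C(51), 88 → 139
Each symbol's bit-cost is frequency × depth; summing gives 275 bits (equivalently 48 + 88 + 139).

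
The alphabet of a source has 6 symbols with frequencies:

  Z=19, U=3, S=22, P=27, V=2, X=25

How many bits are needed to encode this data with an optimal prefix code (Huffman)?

225

Greedily combine the two least-frequent nodes:
V(2) + U(3) → 5
5 + Z(19) → 24
S(22) + 24 → 46
X(25) + P(27) → 52
46 + 52 → 98
The encoded length is the sum of every internal node's weight: 5 + 24 + 46 + 52 + 98 = 225 bits.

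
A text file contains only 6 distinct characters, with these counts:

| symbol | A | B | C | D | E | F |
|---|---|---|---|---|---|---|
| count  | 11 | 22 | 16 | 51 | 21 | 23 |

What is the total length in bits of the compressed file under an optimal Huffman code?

357

Build the Huffman tree bottom-up:
merge A(11) and C(16): 27
merge E(21) and B(22): 43
merge F(23) and 27: 50
merge 43 and 50: 93
merge D(51) and 93: 144
The encoded length is the sum of every internal node's weight: 27 + 43 + 50 + 93 + 144 = 357 bits.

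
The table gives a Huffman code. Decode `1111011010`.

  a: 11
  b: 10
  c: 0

aacacb

Read left to right; each codeword is recognised as soon as it completes (prefix code):
  11→a | 11→a | 0→c | 11→a | 0→c | 10→b
Decoded message: aacacb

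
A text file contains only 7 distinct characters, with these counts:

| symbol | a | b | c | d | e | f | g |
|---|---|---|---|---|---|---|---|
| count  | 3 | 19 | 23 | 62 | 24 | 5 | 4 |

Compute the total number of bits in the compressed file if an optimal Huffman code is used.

Merge the two smallest weights repeatedly:
combine a(3), g(4) → 7
combine f(5), 7 → 12
combine 12, b(19) → 31
combine c(23), e(24) → 47
combine 31, 47 → 78
combine d(62), 78 → 140
The encoded length is the sum of every internal node's weight: 7 + 12 + 31 + 47 + 78 + 140 = 315 bits.

315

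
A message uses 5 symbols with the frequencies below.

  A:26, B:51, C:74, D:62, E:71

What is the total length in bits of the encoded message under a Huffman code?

Build the Huffman tree bottom-up:
A(26) + B(51) → 77
D(62) + E(71) → 133
C(74) + 77 → 151
133 + 151 → 284
Each symbol's bit-cost is frequency × depth; summing gives 645 bits (equivalently 77 + 133 + 151 + 284).

645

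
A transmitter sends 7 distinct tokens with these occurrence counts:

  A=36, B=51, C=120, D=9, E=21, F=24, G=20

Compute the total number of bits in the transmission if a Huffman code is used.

677

Merge the two smallest weights repeatedly:
D(9) + G(20) → 29
E(21) + F(24) → 45
29 + A(36) → 65
45 + B(51) → 96
65 + 96 → 161
C(120) + 161 → 281
Total encoded bits = sum of merged weights = 29 + 45 + 65 + 96 + 161 + 281 = 677.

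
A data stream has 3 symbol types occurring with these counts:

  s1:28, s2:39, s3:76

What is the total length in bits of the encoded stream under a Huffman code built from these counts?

210

Merge the two smallest weights repeatedly:
merge s1(28) and s2(39): 67
merge 67 and s3(76): 143
Total encoded bits = sum of merged weights = 67 + 143 = 210.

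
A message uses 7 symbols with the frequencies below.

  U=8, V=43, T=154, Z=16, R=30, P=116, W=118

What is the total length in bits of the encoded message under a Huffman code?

Greedily combine the two least-frequent nodes:
U(8) + Z(16) → 24
24 + R(30) → 54
V(43) + 54 → 97
97 + P(116) → 213
W(118) + T(154) → 272
213 + 272 → 485
The encoded length is the sum of every internal node's weight: 24 + 54 + 97 + 213 + 272 + 485 = 1145 bits.

1145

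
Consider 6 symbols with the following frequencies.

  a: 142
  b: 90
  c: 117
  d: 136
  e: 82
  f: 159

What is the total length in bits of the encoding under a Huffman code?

1877

Greedily combine the two least-frequent nodes:
merge e(82) and b(90): 172
merge c(117) and d(136): 253
merge a(142) and f(159): 301
merge 172 and 253: 425
merge 301 and 425: 726
Total encoded bits = sum of merged weights = 172 + 253 + 301 + 425 + 726 = 1877.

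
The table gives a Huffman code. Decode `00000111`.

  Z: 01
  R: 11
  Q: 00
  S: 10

QQZR

Read left to right; each codeword is recognised as soon as it completes (prefix code):
  00→Q | 00→Q | 01→Z | 11→R
Decoded message: QQZR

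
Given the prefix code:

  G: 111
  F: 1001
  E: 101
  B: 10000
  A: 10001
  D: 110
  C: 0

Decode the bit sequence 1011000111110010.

Read left to right; each codeword is recognised as soon as it completes (prefix code):
  101→E | 10001→A | 111→G | 1001→F | 0→C
Decoded message: EAGFC

EAGFC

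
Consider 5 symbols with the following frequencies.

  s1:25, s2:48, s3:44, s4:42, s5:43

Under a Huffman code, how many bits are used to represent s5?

2

Huffman merges, smallest pair first:
merge s1(25) and s4(42): 67
merge s5(43) and s3(44): 87
merge s2(48) and 67: 115
merge 87 and 115: 202
The subtree containing s5 is merged 2 times, so code length = 2.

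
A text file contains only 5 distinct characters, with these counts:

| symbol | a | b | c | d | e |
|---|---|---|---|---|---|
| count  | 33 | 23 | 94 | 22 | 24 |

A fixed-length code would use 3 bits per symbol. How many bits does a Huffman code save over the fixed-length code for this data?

Fixed-length: 3 bits × 196 symbols = 588 bits.
Huffman merges:
combine d(22), b(23) → 45
combine e(24), a(33) → 57
combine 45, 57 → 102
combine c(94), 102 → 196
Huffman total = 45 + 57 + 102 + 196 = 400 bits.
Saving = 588 − 400 = 188 bits.

188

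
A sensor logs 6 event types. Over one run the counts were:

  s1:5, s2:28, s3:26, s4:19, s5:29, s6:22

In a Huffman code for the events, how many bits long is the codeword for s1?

4

Build the tree from the bottom:
merge s1(5) and s4(19): 24
merge s6(22) and 24: 46
merge s3(26) and s2(28): 54
merge s5(29) and 46: 75
merge 54 and 75: 129
s1's leaf is at depth 4, giving a 4-bit codeword.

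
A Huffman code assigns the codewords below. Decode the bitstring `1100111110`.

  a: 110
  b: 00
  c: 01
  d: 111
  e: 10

acde

Read left to right; each codeword is recognised as soon as it completes (prefix code):
  110→a | 01→c | 111→d | 10→e
Decoded message: acde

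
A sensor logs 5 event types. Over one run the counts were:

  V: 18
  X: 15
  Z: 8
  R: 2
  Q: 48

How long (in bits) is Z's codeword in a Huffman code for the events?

4

Repeatedly merge the two smallest:
combine R(2), Z(8) → 10
combine 10, X(15) → 25
combine V(18), 25 → 43
combine 43, Q(48) → 91
Z sits 4 levels below the root, so its codeword is 4 bits.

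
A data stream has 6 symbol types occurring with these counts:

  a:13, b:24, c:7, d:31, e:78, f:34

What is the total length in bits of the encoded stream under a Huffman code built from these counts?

425

Greedily combine the two least-frequent nodes:
merge c(7) and a(13): 20
merge 20 and b(24): 44
merge d(31) and f(34): 65
merge 44 and 65: 109
merge e(78) and 109: 187
The encoded length is the sum of every internal node's weight: 20 + 44 + 65 + 109 + 187 = 425 bits.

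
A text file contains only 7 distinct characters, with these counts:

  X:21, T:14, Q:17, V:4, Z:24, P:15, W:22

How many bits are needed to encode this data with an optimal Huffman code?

Build the Huffman tree bottom-up:
combine V(4), T(14) → 18
combine P(15), Q(17) → 32
combine 18, X(21) → 39
combine W(22), Z(24) → 46
combine 32, 39 → 71
combine 46, 71 → 117
Each symbol's bit-cost is frequency × depth; summing gives 323 bits (equivalently 18 + 32 + 39 + 46 + 71 + 117).

323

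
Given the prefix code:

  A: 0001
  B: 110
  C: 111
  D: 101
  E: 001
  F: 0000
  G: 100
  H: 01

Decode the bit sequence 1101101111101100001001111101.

BBCBBAECD

Read left to right; each codeword is recognised as soon as it completes (prefix code):
  110→B | 110→B | 111→C | 110→B | 110→B | 0001→A | 001→E | 111→C | 101→D
Decoded message: BBCBBAECD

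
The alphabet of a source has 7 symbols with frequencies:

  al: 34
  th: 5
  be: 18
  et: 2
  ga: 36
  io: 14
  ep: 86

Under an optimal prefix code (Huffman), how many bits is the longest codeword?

5

Merge the two lowest-weight nodes at each step:
et(2) + th(5) → 7
7 + io(14) → 21
be(18) + 21 → 39
al(34) + ga(36) → 70
39 + 70 → 109
ep(86) + 109 → 195
Maximum depth reached is 5.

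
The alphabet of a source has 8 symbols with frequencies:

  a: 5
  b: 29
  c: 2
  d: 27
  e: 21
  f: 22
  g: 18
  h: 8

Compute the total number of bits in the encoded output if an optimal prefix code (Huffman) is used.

Build the Huffman tree bottom-up:
merge c(2) and a(5): 7
merge 7 and h(8): 15
merge 15 and g(18): 33
merge e(21) and f(22): 43
merge d(27) and b(29): 56
merge 33 and 43: 76
merge 56 and 76: 132
Total encoded bits = sum of merged weights = 7 + 15 + 33 + 43 + 56 + 76 + 132 = 362.

362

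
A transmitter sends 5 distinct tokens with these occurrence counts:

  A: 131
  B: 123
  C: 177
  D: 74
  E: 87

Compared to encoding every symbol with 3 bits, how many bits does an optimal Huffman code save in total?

Fixed-length: 3 bits × 592 symbols = 1776 bits.
Huffman merges:
combine D(74), E(87) → 161
combine B(123), A(131) → 254
combine 161, C(177) → 338
combine 254, 338 → 592
Huffman total = 161 + 254 + 338 + 592 = 1345 bits.
Saving = 1776 − 1345 = 431 bits.

431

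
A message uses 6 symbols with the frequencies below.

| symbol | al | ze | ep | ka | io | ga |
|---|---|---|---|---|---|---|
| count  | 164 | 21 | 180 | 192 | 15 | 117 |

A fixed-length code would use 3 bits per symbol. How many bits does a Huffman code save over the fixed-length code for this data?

500

Fixed-length: 3 bits × 689 symbols = 2067 bits.
Huffman merges:
merge io(15) and ze(21): 36
merge 36 and ga(117): 153
merge 153 and al(164): 317
merge ep(180) and ka(192): 372
merge 317 and 372: 689
Huffman total = 36 + 153 + 317 + 372 + 689 = 1567 bits.
Saving = 2067 − 1567 = 500 bits.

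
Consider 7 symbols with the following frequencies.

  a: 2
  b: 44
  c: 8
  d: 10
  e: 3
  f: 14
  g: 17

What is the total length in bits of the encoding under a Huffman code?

Greedily combine the two least-frequent nodes:
a(2) + e(3) → 5
5 + c(8) → 13
d(10) + 13 → 23
f(14) + g(17) → 31
23 + 31 → 54
b(44) + 54 → 98
The encoded length is the sum of every internal node's weight: 5 + 13 + 23 + 31 + 54 + 98 = 224 bits.

224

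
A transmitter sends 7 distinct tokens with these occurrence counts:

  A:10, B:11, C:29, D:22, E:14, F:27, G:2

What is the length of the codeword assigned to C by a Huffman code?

2

Build the tree from the bottom:
merge G(2) and A(10): 12
merge B(11) and 12: 23
merge E(14) and D(22): 36
merge 23 and F(27): 50
merge C(29) and 36: 65
merge 50 and 65: 115
The subtree containing C is merged 2 times, so code length = 2.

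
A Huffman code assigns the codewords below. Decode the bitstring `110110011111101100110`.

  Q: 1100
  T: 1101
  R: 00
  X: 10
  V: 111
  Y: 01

TXYVTXYX

Read left to right; each codeword is recognised as soon as it completes (prefix code):
  1101→T | 10→X | 01→Y | 111→V | 1101→T | 10→X | 01→Y | 10→X
Decoded message: TXYVTXYX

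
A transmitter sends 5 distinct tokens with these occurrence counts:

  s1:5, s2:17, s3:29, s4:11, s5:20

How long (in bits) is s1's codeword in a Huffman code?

Repeatedly merge the two smallest:
s1(5) + s4(11) → 16
16 + s2(17) → 33
s5(20) + s3(29) → 49
33 + 49 → 82
s1's leaf is at depth 3, giving a 3-bit codeword.

3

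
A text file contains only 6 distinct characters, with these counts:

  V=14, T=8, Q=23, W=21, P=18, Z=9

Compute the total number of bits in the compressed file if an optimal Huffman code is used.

Greedily combine the two least-frequent nodes:
merge T(8) and Z(9): 17
merge V(14) and 17: 31
merge P(18) and W(21): 39
merge Q(23) and 31: 54
merge 39 and 54: 93
Each symbol's bit-cost is frequency × depth; summing gives 234 bits (equivalently 17 + 31 + 39 + 54 + 93).

234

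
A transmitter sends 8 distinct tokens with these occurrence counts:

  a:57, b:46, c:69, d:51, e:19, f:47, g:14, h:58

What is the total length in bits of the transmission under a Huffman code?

1047

Merge the two smallest weights repeatedly:
g(14) + e(19) → 33
33 + b(46) → 79
f(47) + d(51) → 98
a(57) + h(58) → 115
c(69) + 79 → 148
98 + 115 → 213
148 + 213 → 361
Each symbol's bit-cost is frequency × depth; summing gives 1047 bits (equivalently 33 + 79 + 98 + 115 + 148 + 213 + 361).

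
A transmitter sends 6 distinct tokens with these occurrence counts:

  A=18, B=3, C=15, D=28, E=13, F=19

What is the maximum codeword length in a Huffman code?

Merge the two lowest-weight nodes at each step:
B(3) + E(13) → 16
C(15) + 16 → 31
A(18) + F(19) → 37
D(28) + 31 → 59
37 + 59 → 96
The rarest symbols sit at the bottom; the longest codeword is 4 bits.

4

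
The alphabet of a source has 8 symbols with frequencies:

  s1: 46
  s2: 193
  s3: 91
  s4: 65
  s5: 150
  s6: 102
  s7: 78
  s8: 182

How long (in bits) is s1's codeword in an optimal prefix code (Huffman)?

Build the tree from the bottom:
combine s1(46), s4(65) → 111
combine s7(78), s3(91) → 169
combine s6(102), 111 → 213
combine s5(150), 169 → 319
combine s8(182), s2(193) → 375
combine 213, 319 → 532
combine 375, 532 → 907
s1's leaf is at depth 4, giving a 4-bit codeword.

4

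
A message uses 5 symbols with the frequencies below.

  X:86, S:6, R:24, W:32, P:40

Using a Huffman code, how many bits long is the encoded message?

Merge the two smallest weights repeatedly:
merge S(6) and R(24): 30
merge 30 and W(32): 62
merge P(40) and 62: 102
merge X(86) and 102: 188
Total encoded bits = sum of merged weights = 30 + 62 + 102 + 188 = 382.

382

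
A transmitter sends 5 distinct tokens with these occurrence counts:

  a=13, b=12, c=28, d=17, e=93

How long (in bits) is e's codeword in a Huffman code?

Repeatedly merge the two smallest:
merge b(12) and a(13): 25
merge d(17) and 25: 42
merge c(28) and 42: 70
merge 70 and e(93): 163
e is a child of the root — depth 1, so its codeword is a single bit.

1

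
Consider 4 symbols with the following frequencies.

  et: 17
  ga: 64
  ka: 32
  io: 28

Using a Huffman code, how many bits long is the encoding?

Greedily combine the two least-frequent nodes:
et(17) + io(28) → 45
ka(32) + 45 → 77
ga(64) + 77 → 141
The encoded length is the sum of every internal node's weight: 45 + 77 + 141 = 263 bits.

263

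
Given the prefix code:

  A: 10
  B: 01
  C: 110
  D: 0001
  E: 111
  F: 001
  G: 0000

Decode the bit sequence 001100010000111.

Read left to right; each codeword is recognised as soon as it completes (prefix code):
  001→F | 10→A | 001→F | 0000→G | 111→E
Decoded message: FAFGE

FAFGE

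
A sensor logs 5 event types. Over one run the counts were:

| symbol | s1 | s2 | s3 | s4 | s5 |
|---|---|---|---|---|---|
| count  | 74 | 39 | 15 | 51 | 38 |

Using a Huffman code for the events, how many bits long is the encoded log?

487

Merge the two smallest weights repeatedly:
s3(15) + s5(38) → 53
s2(39) + s4(51) → 90
53 + s1(74) → 127
90 + 127 → 217
Total encoded bits = sum of merged weights = 53 + 90 + 127 + 217 = 487.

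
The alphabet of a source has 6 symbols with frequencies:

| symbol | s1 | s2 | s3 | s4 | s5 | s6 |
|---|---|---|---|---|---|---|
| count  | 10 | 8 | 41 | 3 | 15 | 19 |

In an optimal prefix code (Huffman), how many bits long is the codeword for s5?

3

Build the tree from the bottom:
combine s4(3), s2(8) → 11
combine s1(10), 11 → 21
combine s5(15), s6(19) → 34
combine 21, 34 → 55
combine s3(41), 55 → 96
s5's leaf is at depth 3, giving a 3-bit codeword.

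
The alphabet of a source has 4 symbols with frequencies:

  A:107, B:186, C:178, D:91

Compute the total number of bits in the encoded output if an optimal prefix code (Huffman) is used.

1124

Greedily combine the two least-frequent nodes:
D(91) + A(107) → 198
C(178) + B(186) → 364
198 + 364 → 562
Each symbol's bit-cost is frequency × depth; summing gives 1124 bits (equivalently 198 + 364 + 562).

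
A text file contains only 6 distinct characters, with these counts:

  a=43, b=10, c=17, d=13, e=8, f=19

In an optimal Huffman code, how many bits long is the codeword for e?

Build the tree from the bottom:
combine e(8), b(10) → 18
combine d(13), c(17) → 30
combine 18, f(19) → 37
combine 30, 37 → 67
combine a(43), 67 → 110
The subtree containing e is merged 4 times, so code length = 4.

4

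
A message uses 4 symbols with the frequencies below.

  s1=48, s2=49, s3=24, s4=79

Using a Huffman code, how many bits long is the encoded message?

Greedily combine the two least-frequent nodes:
s3(24) + s1(48) → 72
s2(49) + 72 → 121
s4(79) + 121 → 200
The encoded length is the sum of every internal node's weight: 72 + 121 + 200 = 393 bits.

393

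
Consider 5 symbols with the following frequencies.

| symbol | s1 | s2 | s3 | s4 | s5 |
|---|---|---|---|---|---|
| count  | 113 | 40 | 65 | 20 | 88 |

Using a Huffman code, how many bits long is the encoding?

Greedily combine the two least-frequent nodes:
merge s4(20) and s2(40): 60
merge 60 and s3(65): 125
merge s5(88) and s1(113): 201
merge 125 and 201: 326
Each symbol's bit-cost is frequency × depth; summing gives 712 bits (equivalently 60 + 125 + 201 + 326).

712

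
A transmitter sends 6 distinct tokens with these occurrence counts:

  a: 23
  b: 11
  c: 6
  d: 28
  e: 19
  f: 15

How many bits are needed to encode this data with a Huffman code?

Build the Huffman tree bottom-up:
c(6) + b(11) → 17
f(15) + 17 → 32
e(19) + a(23) → 42
d(28) + 32 → 60
42 + 60 → 102
Total encoded bits = sum of merged weights = 17 + 32 + 42 + 60 + 102 = 253.

253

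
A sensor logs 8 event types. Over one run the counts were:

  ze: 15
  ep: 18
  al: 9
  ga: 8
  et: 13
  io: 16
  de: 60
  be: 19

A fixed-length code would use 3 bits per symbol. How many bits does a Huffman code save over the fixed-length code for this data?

Fixed-length: 3 bits × 158 symbols = 474 bits.
Huffman merges:
combine ga(8), al(9) → 17
combine et(13), ze(15) → 28
combine io(16), 17 → 33
combine ep(18), be(19) → 37
combine 28, 33 → 61
combine 37, de(60) → 97
combine 61, 97 → 158
Huffman total = 17 + 28 + 33 + 37 + 61 + 97 + 158 = 431 bits.
Saving = 474 − 431 = 43 bits.

43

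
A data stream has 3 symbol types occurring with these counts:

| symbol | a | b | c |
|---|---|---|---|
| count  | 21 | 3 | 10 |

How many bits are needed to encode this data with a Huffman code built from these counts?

Build the Huffman tree bottom-up:
merge b(3) and c(10): 13
merge 13 and a(21): 34
Each symbol's bit-cost is frequency × depth; summing gives 47 bits (equivalently 13 + 34).

47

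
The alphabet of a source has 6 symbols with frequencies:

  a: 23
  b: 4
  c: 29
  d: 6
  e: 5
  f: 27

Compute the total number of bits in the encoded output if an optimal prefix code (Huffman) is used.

Build the Huffman tree bottom-up:
merge b(4) and e(5): 9
merge d(6) and 9: 15
merge 15 and a(23): 38
merge f(27) and c(29): 56
merge 38 and 56: 94
Each symbol's bit-cost is frequency × depth; summing gives 212 bits (equivalently 9 + 15 + 38 + 56 + 94).

212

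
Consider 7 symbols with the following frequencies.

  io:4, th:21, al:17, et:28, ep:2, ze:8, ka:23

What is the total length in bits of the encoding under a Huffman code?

257

Greedily combine the two least-frequent nodes:
combine ep(2), io(4) → 6
combine 6, ze(8) → 14
combine 14, al(17) → 31
combine th(21), ka(23) → 44
combine et(28), 31 → 59
combine 44, 59 → 103
The encoded length is the sum of every internal node's weight: 6 + 14 + 31 + 44 + 59 + 103 = 257 bits.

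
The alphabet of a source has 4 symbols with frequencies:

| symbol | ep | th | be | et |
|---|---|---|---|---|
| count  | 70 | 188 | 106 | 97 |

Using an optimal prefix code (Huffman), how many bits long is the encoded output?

Greedily combine the two least-frequent nodes:
merge ep(70) and et(97): 167
merge be(106) and 167: 273
merge th(188) and 273: 461
Each symbol's bit-cost is frequency × depth; summing gives 901 bits (equivalently 167 + 273 + 461).

901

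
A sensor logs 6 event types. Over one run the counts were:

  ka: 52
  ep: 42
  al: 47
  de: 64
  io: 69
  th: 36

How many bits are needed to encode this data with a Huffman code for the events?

797

Build the Huffman tree bottom-up:
th(36) + ep(42) → 78
al(47) + ka(52) → 99
de(64) + io(69) → 133
78 + 99 → 177
133 + 177 → 310
The encoded length is the sum of every internal node's weight: 78 + 99 + 133 + 177 + 310 = 797 bits.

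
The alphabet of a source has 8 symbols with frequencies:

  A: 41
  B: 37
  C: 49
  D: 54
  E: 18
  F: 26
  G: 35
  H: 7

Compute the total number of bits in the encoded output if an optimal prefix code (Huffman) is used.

772

Build the Huffman tree bottom-up:
H(7) + E(18) → 25
25 + F(26) → 51
G(35) + B(37) → 72
A(41) + C(49) → 90
51 + D(54) → 105
72 + 90 → 162
105 + 162 → 267
Total encoded bits = sum of merged weights = 25 + 51 + 72 + 90 + 105 + 162 + 267 = 772.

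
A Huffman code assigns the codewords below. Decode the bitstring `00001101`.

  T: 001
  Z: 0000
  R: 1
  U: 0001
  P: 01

Read left to right; each codeword is recognised as soon as it completes (prefix code):
  0000→Z | 1→R | 1→R | 01→P
Decoded message: ZRRP

ZRRP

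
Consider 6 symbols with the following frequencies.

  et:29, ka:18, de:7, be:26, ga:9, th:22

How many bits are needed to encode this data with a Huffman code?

Greedily combine the two least-frequent nodes:
de(7) + ga(9) → 16
16 + ka(18) → 34
th(22) + be(26) → 48
et(29) + 34 → 63
48 + 63 → 111
Total encoded bits = sum of merged weights = 16 + 34 + 48 + 63 + 111 = 272.

272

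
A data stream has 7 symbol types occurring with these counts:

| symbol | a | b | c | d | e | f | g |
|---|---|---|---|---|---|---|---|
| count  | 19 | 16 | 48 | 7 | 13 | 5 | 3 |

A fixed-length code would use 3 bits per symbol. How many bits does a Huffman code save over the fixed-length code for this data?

73

Fixed-length: 3 bits × 111 symbols = 333 bits.
Huffman merges:
combine g(3), f(5) → 8
combine d(7), 8 → 15
combine e(13), 15 → 28
combine b(16), a(19) → 35
combine 28, 35 → 63
combine c(48), 63 → 111
Huffman total = 8 + 15 + 28 + 35 + 63 + 111 = 260 bits.
Saving = 333 − 260 = 73 bits.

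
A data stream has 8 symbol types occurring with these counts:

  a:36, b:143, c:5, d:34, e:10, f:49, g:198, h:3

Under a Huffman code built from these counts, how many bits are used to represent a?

Repeatedly merge the two smallest:
h(3) + c(5) → 8
8 + e(10) → 18
18 + d(34) → 52
a(36) + f(49) → 85
52 + 85 → 137
137 + b(143) → 280
g(198) + 280 → 478
The subtree containing a is merged 4 times, so code length = 4.

4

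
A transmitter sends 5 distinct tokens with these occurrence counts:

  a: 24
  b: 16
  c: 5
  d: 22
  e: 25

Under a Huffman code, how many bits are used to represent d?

2

Build the tree from the bottom:
combine c(5), b(16) → 21
combine 21, d(22) → 43
combine a(24), e(25) → 49
combine 43, 49 → 92
d sits 2 levels below the root, so its codeword is 2 bits.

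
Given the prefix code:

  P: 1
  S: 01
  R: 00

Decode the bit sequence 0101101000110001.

SSPSRSPRS

Read left to right; each codeword is recognised as soon as it completes (prefix code):
  01→S | 01→S | 1→P | 01→S | 00→R | 01→S | 1→P | 00→R | 01→S
Decoded message: SSPSRSPRS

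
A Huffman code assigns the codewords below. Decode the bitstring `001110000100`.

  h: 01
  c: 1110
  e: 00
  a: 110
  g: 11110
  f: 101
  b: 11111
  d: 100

ecehe

Read left to right; each codeword is recognised as soon as it completes (prefix code):
  00→e | 1110→c | 00→e | 01→h | 00→e
Decoded message: ecehe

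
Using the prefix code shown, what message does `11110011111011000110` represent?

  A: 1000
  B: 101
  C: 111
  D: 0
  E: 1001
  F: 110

Read left to right; each codeword is recognised as soon as it completes (prefix code):
  111→C | 1001→E | 111→C | 101→B | 1000→A | 110→F
Decoded message: CECBAF

CECBAF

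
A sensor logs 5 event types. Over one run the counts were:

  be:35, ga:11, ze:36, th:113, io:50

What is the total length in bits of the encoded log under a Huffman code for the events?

505

Greedily combine the two least-frequent nodes:
combine ga(11), be(35) → 46
combine ze(36), 46 → 82
combine io(50), 82 → 132
combine th(113), 132 → 245
The encoded length is the sum of every internal node's weight: 46 + 82 + 132 + 245 = 505 bits.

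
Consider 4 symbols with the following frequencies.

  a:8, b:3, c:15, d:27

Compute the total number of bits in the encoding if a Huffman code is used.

90

Greedily combine the two least-frequent nodes:
merge b(3) and a(8): 11
merge 11 and c(15): 26
merge 26 and d(27): 53
Each symbol's bit-cost is frequency × depth; summing gives 90 bits (equivalently 11 + 26 + 53).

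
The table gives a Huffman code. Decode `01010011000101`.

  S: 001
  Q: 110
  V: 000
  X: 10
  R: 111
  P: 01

PPSXSP

Read left to right; each codeword is recognised as soon as it completes (prefix code):
  01→P | 01→P | 001→S | 10→X | 001→S | 01→P
Decoded message: PPSXSP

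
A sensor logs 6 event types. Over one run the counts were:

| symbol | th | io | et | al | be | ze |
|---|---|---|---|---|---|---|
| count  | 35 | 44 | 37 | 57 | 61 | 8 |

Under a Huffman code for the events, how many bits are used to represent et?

Huffman merges, smallest pair first:
merge ze(8) and th(35): 43
merge et(37) and 43: 80
merge io(44) and al(57): 101
merge be(61) and 80: 141
merge 101 and 141: 242
The subtree containing et is merged 3 times, so code length = 3.

3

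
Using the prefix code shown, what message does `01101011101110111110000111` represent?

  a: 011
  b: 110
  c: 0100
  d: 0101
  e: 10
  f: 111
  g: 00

adbfafggf

Read left to right; each codeword is recognised as soon as it completes (prefix code):
  011→a | 0101→d | 110→b | 111→f | 011→a | 111→f | 00→g | 00→g | 111→f
Decoded message: adbfafggf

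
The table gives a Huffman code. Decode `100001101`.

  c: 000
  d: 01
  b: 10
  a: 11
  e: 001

Read left to right; each codeword is recognised as soon as it completes (prefix code):
  10→b | 000→c | 11→a | 01→d
Decoded message: bcad

bcad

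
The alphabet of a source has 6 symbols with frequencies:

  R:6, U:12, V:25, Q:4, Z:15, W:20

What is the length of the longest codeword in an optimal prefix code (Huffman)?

Merge the two lowest-weight nodes at each step:
combine Q(4), R(6) → 10
combine 10, U(12) → 22
combine Z(15), W(20) → 35
combine 22, V(25) → 47
combine 35, 47 → 82
The first pair merged (Q, R) ends up deepest, at depth 4.

4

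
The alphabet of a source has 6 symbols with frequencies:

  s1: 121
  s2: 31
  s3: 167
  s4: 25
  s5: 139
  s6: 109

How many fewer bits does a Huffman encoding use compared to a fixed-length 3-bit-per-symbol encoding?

Fixed-length: 3 bits × 592 symbols = 1776 bits.
Huffman merges:
combine s4(25), s2(31) → 56
combine 56, s6(109) → 165
combine s1(121), s5(139) → 260
combine 165, s3(167) → 332
combine 260, 332 → 592
Huffman total = 56 + 165 + 260 + 332 + 592 = 1405 bits.
Saving = 1776 − 1405 = 371 bits.

371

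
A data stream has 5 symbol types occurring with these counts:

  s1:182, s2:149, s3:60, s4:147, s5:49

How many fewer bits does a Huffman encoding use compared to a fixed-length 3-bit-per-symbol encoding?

478

Fixed-length: 3 bits × 587 symbols = 1761 bits.
Huffman merges:
combine s5(49), s3(60) → 109
combine 109, s4(147) → 256
combine s2(149), s1(182) → 331
combine 256, 331 → 587
Huffman total = 109 + 256 + 331 + 587 = 1283 bits.
Saving = 1761 − 1283 = 478 bits.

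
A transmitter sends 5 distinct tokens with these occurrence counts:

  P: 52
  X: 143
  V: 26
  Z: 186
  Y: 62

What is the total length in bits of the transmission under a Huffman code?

Merge the two smallest weights repeatedly:
combine V(26), P(52) → 78
combine Y(62), 78 → 140
combine 140, X(143) → 283
combine Z(186), 283 → 469
Each symbol's bit-cost is frequency × depth; summing gives 970 bits (equivalently 78 + 140 + 283 + 469).

970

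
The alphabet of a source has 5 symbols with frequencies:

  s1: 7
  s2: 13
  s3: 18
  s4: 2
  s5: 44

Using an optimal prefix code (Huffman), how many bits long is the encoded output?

Build the Huffman tree bottom-up:
merge s4(2) and s1(7): 9
merge 9 and s2(13): 22
merge s3(18) and 22: 40
merge 40 and s5(44): 84
The encoded length is the sum of every internal node's weight: 9 + 22 + 40 + 84 = 155 bits.

155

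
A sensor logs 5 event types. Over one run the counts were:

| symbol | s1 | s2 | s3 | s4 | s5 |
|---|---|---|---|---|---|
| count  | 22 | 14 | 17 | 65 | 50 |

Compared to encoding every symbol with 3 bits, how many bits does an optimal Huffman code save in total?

Fixed-length: 3 bits × 168 symbols = 504 bits.
Huffman merges:
combine s2(14), s3(17) → 31
combine s1(22), 31 → 53
combine s5(50), 53 → 103
combine s4(65), 103 → 168
Huffman total = 31 + 53 + 103 + 168 = 355 bits.
Saving = 504 − 355 = 149 bits.

149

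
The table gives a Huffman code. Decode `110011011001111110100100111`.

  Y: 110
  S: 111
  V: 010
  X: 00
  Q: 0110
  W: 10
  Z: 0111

Read left to right; each codeword is recognised as soon as it completes (prefix code):
  110→Y | 0110→Q | 110→Y | 0111→Z | 111→S | 010→V | 010→V | 0111→Z
Decoded message: YQYZSVVZ

YQYZSVVZ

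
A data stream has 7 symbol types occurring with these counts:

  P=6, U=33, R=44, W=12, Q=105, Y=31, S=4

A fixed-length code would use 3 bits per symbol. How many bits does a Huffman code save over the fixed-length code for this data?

178

Fixed-length: 3 bits × 235 symbols = 705 bits.
Huffman merges:
combine S(4), P(6) → 10
combine 10, W(12) → 22
combine 22, Y(31) → 53
combine U(33), R(44) → 77
combine 53, 77 → 130
combine Q(105), 130 → 235
Huffman total = 10 + 22 + 53 + 77 + 130 + 235 = 527 bits.
Saving = 705 − 527 = 178 bits.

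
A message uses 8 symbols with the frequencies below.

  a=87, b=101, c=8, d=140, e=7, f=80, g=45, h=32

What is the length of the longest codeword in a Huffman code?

Merge the two lowest-weight nodes at each step:
merge e(7) and c(8): 15
merge 15 and h(32): 47
merge g(45) and 47: 92
merge f(80) and a(87): 167
merge 92 and b(101): 193
merge d(140) and 167: 307
merge 193 and 307: 500
The rarest symbols sit at the bottom; the longest codeword is 5 bits.

5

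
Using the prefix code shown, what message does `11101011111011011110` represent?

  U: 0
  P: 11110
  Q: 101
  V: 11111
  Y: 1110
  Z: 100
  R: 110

YQPRP

Read left to right; each codeword is recognised as soon as it completes (prefix code):
  1110→Y | 101→Q | 11110→P | 110→R | 11110→P
Decoded message: YQPRP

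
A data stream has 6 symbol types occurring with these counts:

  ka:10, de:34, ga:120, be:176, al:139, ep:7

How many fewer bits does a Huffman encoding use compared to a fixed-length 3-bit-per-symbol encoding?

423

Fixed-length: 3 bits × 486 symbols = 1458 bits.
Huffman merges:
ep(7) + ka(10) → 17
17 + de(34) → 51
51 + ga(120) → 171
al(139) + 171 → 310
be(176) + 310 → 486
Huffman total = 17 + 51 + 171 + 310 + 486 = 1035 bits.
Saving = 1458 − 1035 = 423 bits.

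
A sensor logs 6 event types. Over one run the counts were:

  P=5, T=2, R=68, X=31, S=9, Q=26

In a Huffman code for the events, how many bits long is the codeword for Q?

3

Huffman merges, smallest pair first:
merge T(2) and P(5): 7
merge 7 and S(9): 16
merge 16 and Q(26): 42
merge X(31) and 42: 73
merge R(68) and 73: 141
Q's leaf is at depth 3, giving a 3-bit codeword.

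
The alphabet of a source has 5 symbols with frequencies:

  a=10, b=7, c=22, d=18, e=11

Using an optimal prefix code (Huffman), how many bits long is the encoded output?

Build the Huffman tree bottom-up:
merge b(7) and a(10): 17
merge e(11) and 17: 28
merge d(18) and c(22): 40
merge 28 and 40: 68
Each symbol's bit-cost is frequency × depth; summing gives 153 bits (equivalently 17 + 28 + 40 + 68).

153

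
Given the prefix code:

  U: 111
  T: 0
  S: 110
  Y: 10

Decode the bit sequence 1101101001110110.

Read left to right; each codeword is recognised as soon as it completes (prefix code):
  110→S | 110→S | 10→Y | 0→T | 111→U | 0→T | 110→S
Decoded message: SSYTUTS

SSYTUTS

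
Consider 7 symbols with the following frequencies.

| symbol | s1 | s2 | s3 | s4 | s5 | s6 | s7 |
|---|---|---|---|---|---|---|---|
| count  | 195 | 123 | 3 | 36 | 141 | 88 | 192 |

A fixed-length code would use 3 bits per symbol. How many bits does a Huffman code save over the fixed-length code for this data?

Fixed-length: 3 bits × 778 symbols = 2334 bits.
Huffman merges:
combine s3(3), s4(36) → 39
combine 39, s6(88) → 127
combine s2(123), 127 → 250
combine s5(141), s7(192) → 333
combine s1(195), 250 → 445
combine 333, 445 → 778
Huffman total = 39 + 127 + 250 + 333 + 445 + 778 = 1972 bits.
Saving = 2334 − 1972 = 362 bits.

362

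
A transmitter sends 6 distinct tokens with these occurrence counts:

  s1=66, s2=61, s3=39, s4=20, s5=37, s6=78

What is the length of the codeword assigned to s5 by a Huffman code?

Repeatedly merge the two smallest:
combine s4(20), s5(37) → 57
combine s3(39), 57 → 96
combine s2(61), s1(66) → 127
combine s6(78), 96 → 174
combine 127, 174 → 301
s5's leaf is at depth 4, giving a 4-bit codeword.

4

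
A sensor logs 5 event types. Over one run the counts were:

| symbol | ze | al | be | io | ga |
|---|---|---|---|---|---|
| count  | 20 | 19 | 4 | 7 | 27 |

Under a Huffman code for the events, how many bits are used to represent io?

3

Build the tree from the bottom:
merge be(4) and io(7): 11
merge 11 and al(19): 30
merge ze(20) and ga(27): 47
merge 30 and 47: 77
io's leaf is at depth 3, giving a 3-bit codeword.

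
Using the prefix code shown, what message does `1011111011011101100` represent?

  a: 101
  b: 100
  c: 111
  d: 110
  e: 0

Read left to right; each codeword is recognised as soon as it completes (prefix code):
  101→a | 111→c | 101→a | 101→a | 110→d | 110→d | 0→e
Decoded message: acaadde

acaadde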